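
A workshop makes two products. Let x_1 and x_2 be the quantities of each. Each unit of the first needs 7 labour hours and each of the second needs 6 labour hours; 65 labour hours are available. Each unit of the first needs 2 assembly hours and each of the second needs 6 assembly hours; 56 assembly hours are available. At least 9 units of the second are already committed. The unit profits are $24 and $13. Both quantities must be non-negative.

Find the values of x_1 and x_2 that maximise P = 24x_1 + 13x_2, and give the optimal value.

x_1 = 1, x_2 = 9, maximum P = 141

Vertices and P = 24x_1 + 13x_2:
  (0, 28/3) → P = 364/3
  (0, 9) → P = 117
  (1, 9) → P = 141

The binding constraints are 2x_1 + 6x_2 = 56 and x_2 = 9.
Solving simultaneously gives x_1 = 1, x_2 = 9.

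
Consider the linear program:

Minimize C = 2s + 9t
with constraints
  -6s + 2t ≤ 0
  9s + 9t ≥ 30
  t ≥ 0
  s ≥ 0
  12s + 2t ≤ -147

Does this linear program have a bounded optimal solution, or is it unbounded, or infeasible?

The boundaries -6s + 2t = 0 and 9s + 9t = 30 meet at (5/6, 5/2), but that point violates 12s + 2t ≤ -147. Every candidate vertex is excluded by some other constraint, so the feasible region is empty.

infeasible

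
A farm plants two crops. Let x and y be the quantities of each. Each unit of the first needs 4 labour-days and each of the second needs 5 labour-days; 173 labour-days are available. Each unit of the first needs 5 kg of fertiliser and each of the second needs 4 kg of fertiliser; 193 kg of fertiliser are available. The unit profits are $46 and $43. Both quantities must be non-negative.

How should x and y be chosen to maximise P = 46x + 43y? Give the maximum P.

x = 91/3, y = 31/3, maximum P = 5519/3

Feasible corners and P = 46x + 43y:
  (0, 0) → P = 0
  (0, 173/5) → P = 7439/5
  (193/5, 0) → P = 8878/5
  (91/3, 31/3) → P = 5519/3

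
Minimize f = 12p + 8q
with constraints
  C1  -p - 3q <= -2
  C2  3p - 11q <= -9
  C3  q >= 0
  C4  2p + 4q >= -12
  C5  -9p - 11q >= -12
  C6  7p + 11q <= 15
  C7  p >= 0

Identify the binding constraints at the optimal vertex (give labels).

Vertices and f = 12p + 8q:
  (1/4, 39/44) → f = 111/11
  (0, 9/11) → f = 72/11
  (0, 12/11) → f = 96/11

The minimum is at (0, 9/11). Substituting into each constraint, equality holds for C2 and C7; the remaining constraints have slack.

C2 and C7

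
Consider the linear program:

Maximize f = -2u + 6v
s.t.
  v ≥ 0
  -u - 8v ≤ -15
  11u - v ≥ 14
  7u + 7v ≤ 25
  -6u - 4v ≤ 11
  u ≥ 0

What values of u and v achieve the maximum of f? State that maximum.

u = 41/28, v = 59/28, maximum f = 68/7

Extreme points and f = -2u + 6v:
  (127/89, 151/89) → f = 652/89
  (95/49, 80/49) → f = 290/49
  (41/28, 59/28) → f = 68/7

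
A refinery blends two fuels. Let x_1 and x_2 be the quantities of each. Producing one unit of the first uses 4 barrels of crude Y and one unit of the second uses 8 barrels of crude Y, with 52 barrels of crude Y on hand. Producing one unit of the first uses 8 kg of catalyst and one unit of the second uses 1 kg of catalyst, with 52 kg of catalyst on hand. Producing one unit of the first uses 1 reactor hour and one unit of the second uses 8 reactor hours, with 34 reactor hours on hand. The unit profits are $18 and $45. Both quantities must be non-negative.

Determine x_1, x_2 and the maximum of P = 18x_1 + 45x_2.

x_1 = 6, x_2 = 7/2, maximum P = 531/2

At the optimal vertex, 4x_1 + 8x_2 = 52 and x_1 + 8x_2 = 34.
Solving simultaneously gives x_1 = 6, x_2 = 7/2.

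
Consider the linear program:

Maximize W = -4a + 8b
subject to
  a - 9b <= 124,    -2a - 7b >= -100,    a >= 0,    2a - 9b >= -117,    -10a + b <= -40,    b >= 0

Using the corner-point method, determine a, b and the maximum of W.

The optimum lies where -2a - 7b = -100 and -10a + b = -40.
Solving simultaneously gives a = 95/18, b = 115/9.

a = 95/18, b = 115/9, maximum W = 730/9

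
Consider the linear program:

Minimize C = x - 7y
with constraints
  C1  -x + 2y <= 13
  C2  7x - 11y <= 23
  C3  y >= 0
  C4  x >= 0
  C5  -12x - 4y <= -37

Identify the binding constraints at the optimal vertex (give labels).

Feasible corners and C = x - 7y:
  (63, 38) → C = -203
  (11/14, 193/28) → C = -1329/28
  (23/7, 0) → C = 23/7
  (37/12, 0) → C = 37/12

The minimum is at (63, 38). Substituting into each constraint, equality holds for C1 and C2; the remaining constraints have slack.

C1 and C2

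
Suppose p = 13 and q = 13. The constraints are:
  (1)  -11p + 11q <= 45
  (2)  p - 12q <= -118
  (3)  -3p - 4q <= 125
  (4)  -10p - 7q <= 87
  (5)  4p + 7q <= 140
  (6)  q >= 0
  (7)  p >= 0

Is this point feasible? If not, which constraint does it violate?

not feasible — violates (5)

Constraint (5): 4p + 7q = 143, which is not ≤ 140. All other constraints are satisfied.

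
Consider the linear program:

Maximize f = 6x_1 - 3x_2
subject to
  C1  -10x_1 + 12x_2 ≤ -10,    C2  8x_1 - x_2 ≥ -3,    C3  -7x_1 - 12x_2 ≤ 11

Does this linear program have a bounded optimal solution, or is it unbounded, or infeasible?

From the feasible point (-1/17, -15/17), moving in the direction (12, 10) keeps every constraint satisfied while f increases without bound.

unbounded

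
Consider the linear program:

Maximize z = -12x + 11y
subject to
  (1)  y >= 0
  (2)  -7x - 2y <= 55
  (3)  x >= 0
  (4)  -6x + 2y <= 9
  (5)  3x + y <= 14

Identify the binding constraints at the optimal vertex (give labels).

Vertices and z = -12x + 11y:
  (0, 0) → z = 0
  (14/3, 0) → z = -56
  (0, 9/2) → z = 99/2
  (19/12, 37/4) → z = 331/4

The maximum is at (19/12, 37/4). Substituting into each constraint, equality holds for (4) and (5); the remaining constraints have slack.

(4) and (5)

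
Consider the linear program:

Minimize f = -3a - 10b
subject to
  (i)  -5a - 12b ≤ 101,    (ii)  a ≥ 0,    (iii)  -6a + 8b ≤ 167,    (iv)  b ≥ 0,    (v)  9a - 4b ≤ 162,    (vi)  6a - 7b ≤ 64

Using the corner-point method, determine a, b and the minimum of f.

a = 491/12, b = 825/16, minimum f = -5107/8

Feasible corners and f = -3a - 10b:
  (0, 167/8) → f = -835/4
  (0, 0) → f = 0
  (491/12, 825/16) → f = -5107/8
  (32/3, 0) → f = -32
  (878/39, 132/13) → f = -2198/13

At the optimal vertex, -6a + 8b = 167 and 9a - 4b = 162.
Solving simultaneously gives a = 491/12, b = 825/16.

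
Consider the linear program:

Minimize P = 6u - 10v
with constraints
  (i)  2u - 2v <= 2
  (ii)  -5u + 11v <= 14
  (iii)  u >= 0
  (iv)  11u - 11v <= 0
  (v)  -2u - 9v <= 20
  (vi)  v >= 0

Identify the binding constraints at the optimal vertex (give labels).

Feasible corners and P = 6u - 10v:
  (0, 14/11) → P = -140/11
  (7/3, 7/3) → P = -28/3
  (0, 0) → P = 0

The minimum is at (0, 14/11). Substituting into each constraint, equality holds for (ii) and (iii); the remaining constraints have slack.

(ii) and (iii)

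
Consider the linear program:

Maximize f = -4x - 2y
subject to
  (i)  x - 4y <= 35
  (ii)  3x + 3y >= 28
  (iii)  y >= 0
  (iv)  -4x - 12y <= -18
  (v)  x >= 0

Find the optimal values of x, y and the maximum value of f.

x = 0, y = 28/3, maximum f = -56/3

Feasible corners and f = -4x - 2y:
  (35, 0) → f = -140
  (28/3, 0) → f = -112/3
  (0, 28/3) → f = -56/3
The feasible region is unbounded (it extends along (0, 1), (4, 1)), but f strictly decreases along every unbounded feasible direction, so there is no improving ray and the maximum is attained at a vertex.

The binding constraints are 3x + 3y = 28 and x = 0.
Solving simultaneously gives x = 0, y = 28/3.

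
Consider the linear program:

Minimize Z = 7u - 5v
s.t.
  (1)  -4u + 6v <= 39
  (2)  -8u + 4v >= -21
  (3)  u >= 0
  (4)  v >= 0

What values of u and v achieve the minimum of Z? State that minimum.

u = 0, v = 13/2, minimum Z = -65/2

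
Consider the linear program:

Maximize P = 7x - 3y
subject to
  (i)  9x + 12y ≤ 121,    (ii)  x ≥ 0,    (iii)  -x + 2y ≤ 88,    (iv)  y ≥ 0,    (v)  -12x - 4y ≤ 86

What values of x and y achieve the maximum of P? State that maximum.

Extreme points and P = 7x - 3y:
  (0, 121/12) → P = -121/4
  (121/9, 0) → P = 847/9
  (0, 0) → P = 0

The binding constraints are 9x + 12y = 121 and y = 0.
Solving simultaneously gives x = 121/9, y = 0.

x = 121/9, y = 0, maximum P = 847/9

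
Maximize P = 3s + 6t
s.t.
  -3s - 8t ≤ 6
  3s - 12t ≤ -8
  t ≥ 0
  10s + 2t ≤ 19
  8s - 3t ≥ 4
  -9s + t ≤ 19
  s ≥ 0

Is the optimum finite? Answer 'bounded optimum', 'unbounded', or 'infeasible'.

Vertices and P = 3s + 6t:
  (106/63, 137/126) → P = 81/7
  (24/29, 76/87) → P = 224/29
  (65/46, 56/23) → P = 867/46
The feasible region has finitely many vertices and no improving ray; the maximum is 867/46 at (65/46, 56/23).

bounded optimum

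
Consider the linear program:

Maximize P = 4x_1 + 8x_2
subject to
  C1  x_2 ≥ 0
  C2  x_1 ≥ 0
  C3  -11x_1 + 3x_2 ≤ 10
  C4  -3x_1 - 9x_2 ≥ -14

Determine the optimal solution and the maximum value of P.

Extreme points and P = 4x_1 + 8x_2:
  (0, 0) → P = 0
  (14/3, 0) → P = 56/3
  (0, 14/9) → P = 112/9

The optimum lies where x_2 = 0 and -3x_1 - 9x_2 = -14.
Solving simultaneously gives x_1 = 14/3, x_2 = 0.

x_1 = 14/3, x_2 = 0, maximum P = 56/3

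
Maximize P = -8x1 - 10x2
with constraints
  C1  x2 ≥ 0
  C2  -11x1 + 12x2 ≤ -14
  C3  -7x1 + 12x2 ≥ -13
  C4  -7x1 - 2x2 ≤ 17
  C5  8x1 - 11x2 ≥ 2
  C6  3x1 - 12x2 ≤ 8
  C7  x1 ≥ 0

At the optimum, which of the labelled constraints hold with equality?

Extreme points and P = -8x1 - 10x2:
  (14/11, 0) → P = -112/11
  (13/7, 0) → P = -104/7
  (26/5, 18/5) → P = -388/5
The feasible region is unbounded (it extends along (12, 7), (11, 8)), but P strictly decreases along every unbounded feasible direction, so there is no improving ray and the maximum is attained at a vertex.

The maximum is at (14/11, 0). Substituting into each constraint, equality holds for C1 and C2; the remaining constraints have slack.

C1 and C2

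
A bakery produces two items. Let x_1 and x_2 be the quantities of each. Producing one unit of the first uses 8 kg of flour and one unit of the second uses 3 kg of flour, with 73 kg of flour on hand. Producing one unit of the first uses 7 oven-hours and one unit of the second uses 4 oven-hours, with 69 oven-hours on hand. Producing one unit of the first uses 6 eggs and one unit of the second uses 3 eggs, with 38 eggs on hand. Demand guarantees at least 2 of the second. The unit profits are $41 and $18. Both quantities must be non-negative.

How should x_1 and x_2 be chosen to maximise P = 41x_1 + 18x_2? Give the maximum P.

Corner points and P = 41x_1 + 18x_2:
  (0, 38/3) → P = 228
  (0, 2) → P = 36
  (16/3, 2) → P = 764/3

The binding constraints are 6x_1 + 3x_2 = 38 and x_2 = 2.
Solving simultaneously gives x_1 = 16/3, x_2 = 2.

x_1 = 16/3, x_2 = 2, maximum P = 764/3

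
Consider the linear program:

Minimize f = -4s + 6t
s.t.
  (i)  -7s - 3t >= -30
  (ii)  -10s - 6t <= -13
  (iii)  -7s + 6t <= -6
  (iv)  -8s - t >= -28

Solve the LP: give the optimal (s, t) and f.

Feasible corners and f = -4s + 6t:
  (22/7, 8/3) → f = 24/7
  (54/17, 44/17) → f = 48/17
  (19/17, 31/102) → f = -45/17
  (155/38, -88/19) → f = -838/19

The binding constraints are -10s - 6t = -13 and -8s - t = -28.
Solving simultaneously gives s = 155/38, t = -88/19.

s = 155/38, t = -88/19, minimum f = -838/19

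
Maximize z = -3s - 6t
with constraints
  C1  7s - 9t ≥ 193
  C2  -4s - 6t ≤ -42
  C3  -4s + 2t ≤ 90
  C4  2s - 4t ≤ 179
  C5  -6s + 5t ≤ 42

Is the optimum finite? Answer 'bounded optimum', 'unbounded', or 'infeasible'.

Extreme points and z = -3s - 6t:
  (256/13, -239/39) → z = -290/13
  (621/14, -158/7) → z = 33/14
The feasible region has finitely many vertices and no improving ray; the maximum is 33/14 at (621/14, -158/7).

bounded optimum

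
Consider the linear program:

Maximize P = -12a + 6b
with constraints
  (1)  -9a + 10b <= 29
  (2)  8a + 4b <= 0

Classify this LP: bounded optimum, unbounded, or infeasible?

unbounded

From the feasible point (-1, 2), moving in the direction (-10, -9) keeps every constraint satisfied while P increases without bound.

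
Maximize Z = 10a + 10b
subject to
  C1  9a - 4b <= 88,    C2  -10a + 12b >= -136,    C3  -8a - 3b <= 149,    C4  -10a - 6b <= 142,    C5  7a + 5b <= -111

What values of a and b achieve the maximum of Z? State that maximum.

a = -11/2, b = -29/2, maximum Z = -200

Corner points and Z = 10a + 10b:
  (-74/15, -139/9) → Z = -1834/9
  (-326/67, -1031/67) → Z = -13570/67
  (-11/2, -29/2) → Z = -200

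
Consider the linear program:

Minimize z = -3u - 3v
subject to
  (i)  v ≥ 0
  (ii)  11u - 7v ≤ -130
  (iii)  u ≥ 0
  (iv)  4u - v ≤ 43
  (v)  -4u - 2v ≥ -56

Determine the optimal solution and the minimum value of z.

u = 0, v = 28, minimum z = -84

Feasible corners and z = -3u - 3v:
  (0, 130/7) → z = -390/7
  (66/25, 568/25) → z = -1902/25
  (0, 28) → z = -84

At the optimal vertex, u = 0 and -4u - 2v = -56.
Solving simultaneously gives u = 0, v = 28.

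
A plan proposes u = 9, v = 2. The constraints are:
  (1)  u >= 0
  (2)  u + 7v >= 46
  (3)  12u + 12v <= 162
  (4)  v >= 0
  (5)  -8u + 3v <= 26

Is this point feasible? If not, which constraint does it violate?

not feasible — violates (2)

Constraint (2): u + 7v = 23, which is not ≥ 46. All other constraints are satisfied.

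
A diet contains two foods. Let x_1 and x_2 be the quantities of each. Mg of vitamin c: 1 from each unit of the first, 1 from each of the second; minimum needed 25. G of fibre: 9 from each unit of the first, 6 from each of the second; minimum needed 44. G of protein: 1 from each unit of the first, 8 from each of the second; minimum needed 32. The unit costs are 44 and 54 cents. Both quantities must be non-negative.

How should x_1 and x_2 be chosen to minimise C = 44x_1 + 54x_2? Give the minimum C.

x_1 = 24, x_2 = 1, minimum C = 1110

Extreme points and C = 44x_1 + 54x_2:
  (0, 25) → C = 1350
  (32, 0) → C = 1408
  (24, 1) → C = 1110
The feasible region is unbounded (it extends along (0, 1), (1, 0)), but C strictly increases along every unbounded feasible direction, so there is no improving ray and the minimum is attained at a vertex.

At the optimal vertex, x_1 + x_2 = 25 and x_1 + 8x_2 = 32.
Solving simultaneously gives x_1 = 24, x_2 = 1.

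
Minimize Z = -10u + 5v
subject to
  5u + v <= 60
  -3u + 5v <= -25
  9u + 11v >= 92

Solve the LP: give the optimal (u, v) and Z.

u = 284/23, v = -40/23, minimum Z = -3040/23

Extreme points and Z = -10u + 5v:
  (325/28, 55/28) → Z = -425/4
  (284/23, -40/23) → Z = -3040/23
  (245/26, 17/26) → Z = -2365/26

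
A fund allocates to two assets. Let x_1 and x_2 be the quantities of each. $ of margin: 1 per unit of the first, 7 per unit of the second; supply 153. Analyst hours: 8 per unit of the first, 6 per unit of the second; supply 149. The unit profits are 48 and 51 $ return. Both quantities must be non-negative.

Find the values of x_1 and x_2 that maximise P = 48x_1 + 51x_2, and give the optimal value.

x_1 = 5/2, x_2 = 43/2, maximum P = 2433/2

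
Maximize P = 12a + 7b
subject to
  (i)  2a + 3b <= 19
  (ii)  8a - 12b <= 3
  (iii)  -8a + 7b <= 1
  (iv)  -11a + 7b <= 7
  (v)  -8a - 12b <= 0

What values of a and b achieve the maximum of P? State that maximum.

a = 79/16, b = 73/24, maximum P = 1933/24

The optimum lies where 2a + 3b = 19 and 8a - 12b = 3.
Solving simultaneously gives a = 79/16, b = 73/24.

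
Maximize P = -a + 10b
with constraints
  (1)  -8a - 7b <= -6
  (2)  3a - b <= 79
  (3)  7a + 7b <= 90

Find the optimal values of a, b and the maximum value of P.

a = -84, b = 678/7, maximum P = 7368/7

Extreme points and P = -a + 10b:
  (559/29, -614/29) → P = -231
  (-84, 678/7) → P = 7368/7
  (643/28, -283/28) → P = -3473/28

The optimum lies where -8a - 7b = -6 and 7a + 7b = 90.
Solving simultaneously gives a = -84, b = 678/7.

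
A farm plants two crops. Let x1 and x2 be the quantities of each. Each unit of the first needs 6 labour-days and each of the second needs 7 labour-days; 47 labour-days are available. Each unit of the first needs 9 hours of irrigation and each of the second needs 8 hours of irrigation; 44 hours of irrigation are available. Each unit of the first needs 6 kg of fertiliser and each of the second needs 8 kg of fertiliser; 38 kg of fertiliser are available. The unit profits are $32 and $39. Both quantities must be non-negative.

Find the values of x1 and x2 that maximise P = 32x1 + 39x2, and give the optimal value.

Feasible corners and P = 32x1 + 39x2:
  (0, 0) → P = 0
  (0, 19/4) → P = 741/4
  (44/9, 0) → P = 1408/9
  (2, 13/4) → P = 763/4

x1 = 2, x2 = 13/4, maximum P = 763/4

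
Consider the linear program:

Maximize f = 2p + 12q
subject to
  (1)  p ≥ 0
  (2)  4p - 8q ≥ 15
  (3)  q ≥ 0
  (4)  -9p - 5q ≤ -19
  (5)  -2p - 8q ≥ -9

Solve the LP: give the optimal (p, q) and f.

p = 4, q = 1/8, maximum f = 19/2

Feasible corners and f = 2p + 12q:
  (15/4, 0) → f = 15/2
  (4, 1/8) → f = 19/2
  (9/2, 0) → f = 9

At the optimal vertex, 4p - 8q = 15 and -2p - 8q = -9.
Solving simultaneously gives p = 4, q = 1/8.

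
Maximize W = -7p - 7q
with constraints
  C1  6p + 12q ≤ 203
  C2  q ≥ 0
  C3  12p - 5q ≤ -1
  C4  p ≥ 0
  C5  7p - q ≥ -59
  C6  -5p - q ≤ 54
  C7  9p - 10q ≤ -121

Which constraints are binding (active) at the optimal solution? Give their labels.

Corner points and W = -7p - 7q:
  (0, 203/12) → W = -1421/12
  (289/84, 851/56) → W = -3131/24
  (0, 121/10) → W = -847/10

The maximum is at (0, 121/10). Substituting into each constraint, equality holds for C4 and C7; the remaining constraints have slack.

C4 and C7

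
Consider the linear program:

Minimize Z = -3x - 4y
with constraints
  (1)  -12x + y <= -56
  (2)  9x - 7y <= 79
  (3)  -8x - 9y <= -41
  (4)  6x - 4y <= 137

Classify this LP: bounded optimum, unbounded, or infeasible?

From the feasible point (545/116, 11/29), moving in the direction (1, 12) keeps every constraint satisfied while Z decreases without bound.

unbounded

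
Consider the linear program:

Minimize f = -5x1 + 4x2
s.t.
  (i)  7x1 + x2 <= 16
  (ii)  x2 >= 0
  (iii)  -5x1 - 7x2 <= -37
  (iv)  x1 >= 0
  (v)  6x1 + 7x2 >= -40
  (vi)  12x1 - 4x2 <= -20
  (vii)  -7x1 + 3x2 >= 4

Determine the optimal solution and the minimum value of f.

x1 = 1/13, x2 = 68/13, minimum f = 267/13

Vertices and f = -5x1 + 4x2:
  (0, 16) → f = 64
  (11/10, 83/10) → f = 277/10
  (0, 37/7) → f = 148/7
  (1/13, 68/13) → f = 267/13

The binding constraints are -5x1 - 7x2 = -37 and 12x1 - 4x2 = -20.
Solving simultaneously gives x1 = 1/13, x2 = 68/13.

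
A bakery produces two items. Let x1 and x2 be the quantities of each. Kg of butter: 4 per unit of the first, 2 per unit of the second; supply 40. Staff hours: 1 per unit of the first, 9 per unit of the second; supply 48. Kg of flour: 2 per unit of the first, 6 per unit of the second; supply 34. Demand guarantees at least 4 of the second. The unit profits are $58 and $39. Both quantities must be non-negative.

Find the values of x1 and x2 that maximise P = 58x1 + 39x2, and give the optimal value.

Corner points and P = 58x1 + 39x2:
  (0, 16/3) → P = 208
  (0, 4) → P = 156
  (3/2, 31/6) → P = 577/2
  (5, 4) → P = 446

At the optimal vertex, 2x1 + 6x2 = 34 and x2 = 4.
Solving simultaneously gives x1 = 5, x2 = 4.

x1 = 5, x2 = 4, maximum P = 446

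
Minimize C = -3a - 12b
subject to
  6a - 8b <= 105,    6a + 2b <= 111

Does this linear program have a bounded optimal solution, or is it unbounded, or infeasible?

unbounded

From the feasible point (183/10, 3/5), moving in the direction (-2, 6) keeps every constraint satisfied while C decreases without bound.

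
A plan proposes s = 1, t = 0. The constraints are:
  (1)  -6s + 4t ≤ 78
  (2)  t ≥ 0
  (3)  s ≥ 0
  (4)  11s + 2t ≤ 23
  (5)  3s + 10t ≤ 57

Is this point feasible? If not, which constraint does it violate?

(1): -6 ≤ 78 ✓
(2): 0 ≥ 0 ✓
(3): 1 ≥ 0 ✓
(4): 11 ≤ 23 ✓
(5): 3 ≤ 57 ✓

feasible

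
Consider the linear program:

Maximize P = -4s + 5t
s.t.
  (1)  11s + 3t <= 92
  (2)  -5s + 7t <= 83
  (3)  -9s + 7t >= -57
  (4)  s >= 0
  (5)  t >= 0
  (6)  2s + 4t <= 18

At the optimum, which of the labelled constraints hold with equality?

Extreme points and P = -4s + 5t:
  (19/3, 0) → P = -76/3
  (177/25, 24/25) → P = -588/25
  (0, 0) → P = 0
  (0, 9/2) → P = 45/2

The maximum is at (0, 9/2). Substituting into each constraint, equality holds for (4) and (6); the remaining constraints have slack.

(4) and (6)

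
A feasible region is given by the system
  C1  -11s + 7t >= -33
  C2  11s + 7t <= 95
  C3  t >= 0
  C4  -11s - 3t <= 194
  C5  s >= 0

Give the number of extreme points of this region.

4

Pairwise boundary intersections that survive every other constraint:
  (64/11, 31/7)
  (3, 0)
  (0, 95/7)
  (0, 0)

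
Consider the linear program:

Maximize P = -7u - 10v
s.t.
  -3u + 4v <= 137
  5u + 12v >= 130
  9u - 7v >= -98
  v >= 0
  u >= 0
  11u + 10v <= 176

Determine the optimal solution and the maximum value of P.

u = 0, v = 65/6, maximum P = -325/3

Corner points and P = -7u - 10v:
  (0, 65/6) → P = -325/3
  (406/41, 275/41) → P = -5592/41
  (0, 14) → P = -140
  (252/167, 2662/167) → P = -28384/167

The binding constraints are 5u + 12v = 130 and u = 0.
Solving simultaneously gives u = 0, v = 65/6.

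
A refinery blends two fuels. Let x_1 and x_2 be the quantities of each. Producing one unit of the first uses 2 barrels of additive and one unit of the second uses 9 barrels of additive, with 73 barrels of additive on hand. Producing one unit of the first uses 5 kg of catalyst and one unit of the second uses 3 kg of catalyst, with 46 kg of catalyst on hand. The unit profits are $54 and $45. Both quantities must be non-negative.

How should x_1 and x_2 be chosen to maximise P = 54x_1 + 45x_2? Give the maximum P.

x_1 = 5, x_2 = 7, maximum P = 585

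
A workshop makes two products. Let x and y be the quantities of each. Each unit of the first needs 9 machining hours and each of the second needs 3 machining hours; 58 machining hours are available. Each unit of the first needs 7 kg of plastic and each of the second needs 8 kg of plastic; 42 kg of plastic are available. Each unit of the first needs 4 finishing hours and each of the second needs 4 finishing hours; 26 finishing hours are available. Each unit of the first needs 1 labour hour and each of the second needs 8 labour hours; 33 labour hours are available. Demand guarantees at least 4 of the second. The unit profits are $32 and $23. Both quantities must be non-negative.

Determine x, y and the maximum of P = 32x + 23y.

x = 1, y = 4, maximum P = 124

Vertices and P = 32x + 23y:
  (0, 33/8) → P = 759/8
  (0, 4) → P = 92
  (1, 4) → P = 124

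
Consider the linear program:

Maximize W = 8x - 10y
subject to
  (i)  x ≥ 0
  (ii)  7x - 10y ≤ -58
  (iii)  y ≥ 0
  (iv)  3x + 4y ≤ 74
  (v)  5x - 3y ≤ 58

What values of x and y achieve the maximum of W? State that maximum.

x = 254/29, y = 346/29, maximum W = -1428/29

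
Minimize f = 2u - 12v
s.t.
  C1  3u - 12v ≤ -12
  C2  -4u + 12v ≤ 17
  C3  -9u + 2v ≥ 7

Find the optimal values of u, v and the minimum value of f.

u = -1/2, v = 5/4, minimum f = -16

Feasible corners and f = 2u - 12v:
  (-5, -1/4) → f = -7
  (-10/17, 29/34) → f = -194/17
  (-1/2, 5/4) → f = -16

The binding constraints are -4u + 12v = 17 and -9u + 2v = 7.
Solving simultaneously gives u = -1/2, v = 5/4.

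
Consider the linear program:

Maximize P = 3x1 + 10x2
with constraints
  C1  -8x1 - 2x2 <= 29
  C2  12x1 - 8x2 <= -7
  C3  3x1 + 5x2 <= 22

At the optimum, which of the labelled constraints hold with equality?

Vertices and P = 3x1 + 10x2:
  (-123/44, -73/22) → P = -1829/44
  (-189/34, 263/34) → P = 2063/34
  (47/28, 95/28) → P = 1091/28

The maximum is at (-189/34, 263/34). Substituting into each constraint, equality holds for C1 and C3; the remaining constraints have slack.

C1 and C3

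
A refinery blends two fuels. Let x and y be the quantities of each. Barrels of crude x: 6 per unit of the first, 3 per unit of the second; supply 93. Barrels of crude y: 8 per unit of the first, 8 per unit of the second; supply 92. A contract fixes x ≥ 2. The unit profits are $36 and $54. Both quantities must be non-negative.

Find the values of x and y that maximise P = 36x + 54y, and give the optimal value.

x = 2, y = 19/2, maximum P = 585

Extreme points and P = 36x + 54y:
  (23/2, 0) → P = 414
  (2, 0) → P = 72
  (2, 19/2) → P = 585

The binding constraints are 8x + 8y = 92 and x = 2.
Solving simultaneously gives x = 2, y = 19/2.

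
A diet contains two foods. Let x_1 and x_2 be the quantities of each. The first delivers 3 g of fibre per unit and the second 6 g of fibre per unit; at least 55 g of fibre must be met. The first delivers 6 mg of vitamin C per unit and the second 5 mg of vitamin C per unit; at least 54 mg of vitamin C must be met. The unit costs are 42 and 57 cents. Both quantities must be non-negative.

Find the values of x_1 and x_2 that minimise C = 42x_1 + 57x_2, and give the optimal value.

Vertices and C = 42x_1 + 57x_2:
  (0, 54/5) → C = 3078/5
  (55/3, 0) → C = 770
  (7/3, 8) → C = 554
The feasible region is unbounded (it extends along (0, 1), (1, 0)), but C strictly increases along every unbounded feasible direction, so there is no improving ray and the minimum is attained at a vertex.

At the optimal vertex, 3x_1 + 6x_2 = 55 and 6x_1 + 5x_2 = 54.
Solving simultaneously gives x_1 = 7/3, x_2 = 8.

x_1 = 7/3, x_2 = 8, minimum C = 554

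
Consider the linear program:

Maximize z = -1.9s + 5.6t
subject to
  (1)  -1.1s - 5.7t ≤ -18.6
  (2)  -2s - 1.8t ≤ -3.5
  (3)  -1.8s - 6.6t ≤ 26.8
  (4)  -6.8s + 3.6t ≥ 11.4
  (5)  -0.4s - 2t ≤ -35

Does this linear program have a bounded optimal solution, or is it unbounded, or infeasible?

unbounded

From the feasible point (-700/41, 1715/82), moving in the direction (3.6, 6.8) keeps every constraint satisfied while z increases without bound.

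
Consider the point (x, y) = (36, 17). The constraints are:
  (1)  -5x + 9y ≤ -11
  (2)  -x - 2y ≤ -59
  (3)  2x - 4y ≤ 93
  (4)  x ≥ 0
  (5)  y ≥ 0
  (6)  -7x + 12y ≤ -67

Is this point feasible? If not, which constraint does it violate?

Constraint (6): -7x + 12y = -48, which is not ≤ -67. All other constraints are satisfied.

not feasible — violates (6)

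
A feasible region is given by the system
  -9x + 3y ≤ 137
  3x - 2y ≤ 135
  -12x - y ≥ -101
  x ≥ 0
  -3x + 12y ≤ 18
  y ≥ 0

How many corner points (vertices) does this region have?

Pairwise boundary intersections that survive every other constraint:
  (398/49, 173/49)
  (101/12, 0)
  (0, 3/2)
  (0, 0)

4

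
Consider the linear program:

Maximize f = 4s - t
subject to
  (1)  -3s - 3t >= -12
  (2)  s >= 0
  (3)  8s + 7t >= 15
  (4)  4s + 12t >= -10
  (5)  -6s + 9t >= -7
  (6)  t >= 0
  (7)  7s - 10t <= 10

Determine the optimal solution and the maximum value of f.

s = 43/15, t = 17/15, maximum f = 31/3

Feasible corners and f = 4s - t:
  (0, 4) → f = -4
  (43/15, 17/15) → f = 31/3
  (0, 15/7) → f = -15/7
  (92/57, 17/57) → f = 117/19

The optimum lies where -3s - 3t = -12 and -6s + 9t = -7.
Solving simultaneously gives s = 43/15, t = 17/15.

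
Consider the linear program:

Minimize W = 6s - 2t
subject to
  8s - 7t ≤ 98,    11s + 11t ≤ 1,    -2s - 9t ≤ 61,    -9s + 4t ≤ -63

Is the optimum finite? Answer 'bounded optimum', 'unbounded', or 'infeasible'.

Extreme points and W = 6s - 2t:
  (217/33, -214/33) → W = 1730/33
  (455/86, -342/43) → W = 2049/43
  (697/143, -684/143) → W = 5550/143
  (323/89, -675/89) → W = 3288/89
The feasible region has finitely many vertices and no improving ray; the minimum is 3288/89 at (323/89, -675/89).

bounded optimum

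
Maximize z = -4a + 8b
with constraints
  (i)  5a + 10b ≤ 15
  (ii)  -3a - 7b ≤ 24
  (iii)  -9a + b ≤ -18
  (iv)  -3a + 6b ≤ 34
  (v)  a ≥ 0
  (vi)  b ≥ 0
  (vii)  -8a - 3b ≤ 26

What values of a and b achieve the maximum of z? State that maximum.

Vertices and z = -4a + 8b:
  (39/19, 9/19) → z = -84/19
  (3, 0) → z = -12
  (2, 0) → z = -8

At the optimal vertex, 5a + 10b = 15 and -9a + b = -18.
Solving simultaneously gives a = 39/19, b = 9/19.

a = 39/19, b = 9/19, maximum z = -84/19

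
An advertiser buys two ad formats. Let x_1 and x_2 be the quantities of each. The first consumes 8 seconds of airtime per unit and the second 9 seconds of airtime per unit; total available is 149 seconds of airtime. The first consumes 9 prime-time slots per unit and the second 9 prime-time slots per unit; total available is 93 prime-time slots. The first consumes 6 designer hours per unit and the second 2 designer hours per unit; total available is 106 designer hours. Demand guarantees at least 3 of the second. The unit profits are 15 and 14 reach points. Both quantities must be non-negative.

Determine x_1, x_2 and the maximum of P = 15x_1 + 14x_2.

x_1 = 22/3, x_2 = 3, maximum P = 152

Corner points and P = 15x_1 + 14x_2:
  (0, 31/3) → P = 434/3
  (0, 3) → P = 42
  (22/3, 3) → P = 152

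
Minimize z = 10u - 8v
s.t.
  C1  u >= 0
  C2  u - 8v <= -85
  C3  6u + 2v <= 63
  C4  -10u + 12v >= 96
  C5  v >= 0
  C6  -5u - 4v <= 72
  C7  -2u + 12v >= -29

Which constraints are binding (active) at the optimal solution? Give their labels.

Corner points and z = 10u - 8v:
  (0, 85/8) → z = -85
  (0, 63/2) → z = -252
  (63/17, 377/34) → z = -878/17
  (141/23, 603/46) → z = -1002/23

The minimum is at (0, 63/2). Substituting into each constraint, equality holds for C1 and C3; the remaining constraints have slack.

C1 and C3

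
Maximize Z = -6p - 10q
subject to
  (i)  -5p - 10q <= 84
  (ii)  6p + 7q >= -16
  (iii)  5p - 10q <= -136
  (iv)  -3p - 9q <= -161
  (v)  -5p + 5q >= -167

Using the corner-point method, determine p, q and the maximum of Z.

Corner points and Z = -6p - 10q:
  (-1271/33, 338/11) → Z = -838/11
  (386/75, 1213/75) → Z = -14446/75
  (94, 303/5) → Z = -1170
The feasible region is unbounded (it extends along (1, 1), (-7, 6)), but Z strictly decreases along every unbounded feasible direction, so there is no improving ray and the maximum is attained at a vertex.

At the optimal vertex, 6p + 7q = -16 and -3p - 9q = -161.
Solving simultaneously gives p = -1271/33, q = 338/11.

p = -1271/33, q = 338/11, maximum Z = -838/11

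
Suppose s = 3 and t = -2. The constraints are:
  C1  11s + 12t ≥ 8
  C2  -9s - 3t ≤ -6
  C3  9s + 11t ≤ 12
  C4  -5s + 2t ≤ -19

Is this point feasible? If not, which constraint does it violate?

feasible

C1: 9 ≥ 8 ✓
C2: -21 ≤ -6 ✓
C3: 5 ≤ 12 ✓
C4: -19 ≤ -19 ✓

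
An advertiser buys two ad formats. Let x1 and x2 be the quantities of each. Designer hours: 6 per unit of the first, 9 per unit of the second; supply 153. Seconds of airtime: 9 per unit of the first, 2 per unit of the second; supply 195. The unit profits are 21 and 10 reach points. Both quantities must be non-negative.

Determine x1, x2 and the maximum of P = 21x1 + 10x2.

Feasible corners and P = 21x1 + 10x2:
  (0, 0) → P = 0
  (0, 17) → P = 170
  (65/3, 0) → P = 455
  (21, 3) → P = 471

x1 = 21, x2 = 3, maximum P = 471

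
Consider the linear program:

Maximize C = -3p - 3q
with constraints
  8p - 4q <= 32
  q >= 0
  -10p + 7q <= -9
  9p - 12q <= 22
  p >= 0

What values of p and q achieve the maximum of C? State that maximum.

Extreme points and C = -3p - 3q:
  (47/4, 31/2) → C = -327/4
  (74/15, 28/15) → C = -102/5
  (9/10, 0) → C = -27/10
  (22/9, 0) → C = -22/3

At the optimal vertex, q = 0 and -10p + 7q = -9.
Solving simultaneously gives p = 9/10, q = 0.

p = 9/10, q = 0, maximum C = -27/10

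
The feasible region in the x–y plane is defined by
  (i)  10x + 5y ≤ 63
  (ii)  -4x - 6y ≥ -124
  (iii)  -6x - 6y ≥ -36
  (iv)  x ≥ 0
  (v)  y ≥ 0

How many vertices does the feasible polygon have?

3

Intersecting each pair of boundary lines and keeping only the points that satisfy every inequality leaves:
  (0, 6)
  (6, 0)
  (0, 0)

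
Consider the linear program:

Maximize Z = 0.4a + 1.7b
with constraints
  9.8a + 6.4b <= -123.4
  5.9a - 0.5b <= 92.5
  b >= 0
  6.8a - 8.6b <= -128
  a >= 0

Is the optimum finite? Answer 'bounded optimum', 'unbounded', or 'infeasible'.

infeasible

The boundaries 9.8a + 6.4b = -123.4 and 6.8a - 8.6b = -128 meet at (-47011/3195, 10382/3195), but that point violates a ≥ 0. Every candidate vertex is excluded by some other constraint, so the feasible region is empty.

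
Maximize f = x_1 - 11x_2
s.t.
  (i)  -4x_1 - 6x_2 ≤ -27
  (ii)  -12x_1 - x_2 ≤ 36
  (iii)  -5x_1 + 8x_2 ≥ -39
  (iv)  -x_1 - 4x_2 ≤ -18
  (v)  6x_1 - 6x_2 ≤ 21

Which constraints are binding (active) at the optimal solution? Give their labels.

Feasible corners and f = x_1 - 11x_2:
  (-243/68, 117/17) → f = -5391/68
  (0, 9/2) → f = -99/2
  (32/5, 29/10) → f = -51/2
The feasible region is unbounded (it extends along (1, 1), (-1, 12)), but f strictly decreases along every unbounded feasible direction, so there is no improving ray and the maximum is attained at a vertex.

The maximum is at (32/5, 29/10). Substituting into each constraint, equality holds for (iv) and (v); the remaining constraints have slack.

(iv) and (v)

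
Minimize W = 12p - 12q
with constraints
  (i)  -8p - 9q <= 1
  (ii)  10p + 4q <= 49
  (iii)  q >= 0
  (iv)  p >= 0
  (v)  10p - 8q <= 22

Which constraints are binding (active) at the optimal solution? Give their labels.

Vertices and W = 12p - 12q:
  (0, 49/4) → W = -147
  (4, 9/4) → W = 21
  (0, 0) → W = 0
  (11/5, 0) → W = 132/5

The minimum is at (0, 49/4). Substituting into each constraint, equality holds for (ii) and (iv); the remaining constraints have slack.

(ii) and (iv)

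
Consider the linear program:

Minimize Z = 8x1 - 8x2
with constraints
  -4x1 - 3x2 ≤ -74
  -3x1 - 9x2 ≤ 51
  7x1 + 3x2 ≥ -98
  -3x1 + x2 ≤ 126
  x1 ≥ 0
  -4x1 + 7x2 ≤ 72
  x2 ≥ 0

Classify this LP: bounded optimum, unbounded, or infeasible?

Extreme points and Z = 8x1 - 8x2:
  (151/20, 73/5) → Z = -282/5
  (37/2, 0) → Z = 148
The feasible region has finitely many vertices and no improving ray; the minimum is -282/5 at (151/20, 73/5).

bounded optimum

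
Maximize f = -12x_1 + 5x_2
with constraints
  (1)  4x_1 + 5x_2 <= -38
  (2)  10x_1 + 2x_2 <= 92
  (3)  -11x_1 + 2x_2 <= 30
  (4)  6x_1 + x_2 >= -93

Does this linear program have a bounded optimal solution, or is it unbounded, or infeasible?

Extreme points and f = -12x_1 + 5x_2:
  (268/21, -374/21) → f = -5086/21
  (-226/63, -298/63) → f = 1222/63
  (-216/23, -843/23) → f = -1623/23
The feasible region has finitely many vertices and no improving ray; the maximum is 1222/63 at (-226/63, -298/63).

bounded optimum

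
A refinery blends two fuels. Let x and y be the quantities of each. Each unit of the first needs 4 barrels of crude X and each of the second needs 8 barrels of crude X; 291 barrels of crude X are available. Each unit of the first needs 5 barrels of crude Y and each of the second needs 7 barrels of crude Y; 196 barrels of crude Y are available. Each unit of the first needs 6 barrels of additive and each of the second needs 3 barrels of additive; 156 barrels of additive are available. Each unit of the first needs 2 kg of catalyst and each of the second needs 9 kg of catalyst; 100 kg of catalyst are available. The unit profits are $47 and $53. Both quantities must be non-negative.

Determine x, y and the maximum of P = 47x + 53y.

Corner points and P = 47x + 53y:
  (0, 0) → P = 0
  (0, 100/9) → P = 5300/9
  (26, 0) → P = 1222
  (23, 6) → P = 1399

x = 23, y = 6, maximum P = 1399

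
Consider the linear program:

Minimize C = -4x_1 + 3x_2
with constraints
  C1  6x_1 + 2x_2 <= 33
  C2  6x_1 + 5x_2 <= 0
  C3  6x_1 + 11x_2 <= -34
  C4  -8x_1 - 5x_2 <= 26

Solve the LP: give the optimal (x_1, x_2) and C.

Extreme points and C = -4x_1 + 3x_2:
  (55/6, -11) → C = -209/3
  (31/2, -30) → C = -152
  (85/18, -17/3) → C = -323/9
  (-2, -2) → C = 2

The binding constraints are 6x_1 + 2x_2 = 33 and -8x_1 - 5x_2 = 26.
Solving simultaneously gives x_1 = 31/2, x_2 = -30.

x_1 = 31/2, x_2 = -30, minimum C = -152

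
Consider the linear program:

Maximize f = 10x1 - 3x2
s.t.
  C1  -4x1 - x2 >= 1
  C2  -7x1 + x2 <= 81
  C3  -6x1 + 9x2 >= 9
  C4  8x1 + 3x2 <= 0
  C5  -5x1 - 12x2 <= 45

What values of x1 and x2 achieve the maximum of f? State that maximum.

Vertices and f = 10x1 - 3x2:
  (-3/7, 5/7) → f = -45/7
  (-3/4, 2) → f = -27/2
  (-243/29, 648/29) → f = -4374/29
  (-1017/89, 90/89) → f = -10440/89
  (-57/13, -25/13) → f = -495/13

x1 = -3/7, x2 = 5/7, maximum f = -45/7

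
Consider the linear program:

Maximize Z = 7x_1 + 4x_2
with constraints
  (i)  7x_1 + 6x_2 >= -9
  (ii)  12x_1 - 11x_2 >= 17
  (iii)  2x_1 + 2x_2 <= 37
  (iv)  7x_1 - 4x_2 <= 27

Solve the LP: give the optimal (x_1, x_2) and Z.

x_1 = 229/29, x_2 = 205/29, maximum Z = 2423/29

Feasible corners and Z = 7x_1 + 4x_2:
  (3/149, -227/149) → Z = -887/149
  (9/5, -18/5) → Z = -9/5
  (229/29, 205/29) → Z = 2423/29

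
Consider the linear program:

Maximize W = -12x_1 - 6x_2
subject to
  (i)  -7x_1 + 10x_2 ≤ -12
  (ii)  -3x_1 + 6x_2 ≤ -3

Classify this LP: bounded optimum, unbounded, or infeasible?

unbounded

From the feasible point (7/2, 5/4), moving in the direction (-10, -7) keeps every constraint satisfied while W increases without bound.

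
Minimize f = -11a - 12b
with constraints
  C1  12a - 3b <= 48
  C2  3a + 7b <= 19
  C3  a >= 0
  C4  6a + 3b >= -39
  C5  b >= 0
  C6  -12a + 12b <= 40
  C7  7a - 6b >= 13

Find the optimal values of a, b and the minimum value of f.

a = 131/31, b = 28/31, minimum f = -1777/31

Corner points and f = -11a - 12b:
  (131/31, 28/31) → f = -1777/31
  (4, 0) → f = -44
  (205/67, 94/67) → f = -3383/67
  (13/7, 0) → f = -143/7

The optimum lies where 12a - 3b = 48 and 3a + 7b = 19.
Solving simultaneously gives a = 131/31, b = 28/31.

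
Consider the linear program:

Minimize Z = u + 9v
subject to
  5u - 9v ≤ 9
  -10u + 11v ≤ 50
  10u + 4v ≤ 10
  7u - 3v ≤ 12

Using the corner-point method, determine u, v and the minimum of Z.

u = -549/35, v = -68/7, minimum Z = -3609/35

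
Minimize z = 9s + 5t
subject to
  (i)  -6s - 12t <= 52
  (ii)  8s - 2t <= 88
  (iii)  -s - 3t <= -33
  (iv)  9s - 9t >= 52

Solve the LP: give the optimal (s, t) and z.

Vertices and z = 9s + 5t:
  (165/13, 88/13) → z = 1925/13
  (344/27, 188/27) → z = 4036/27
  (151/12, 245/36) → z = 2651/18

s = 151/12, t = 245/36, minimum z = 2651/18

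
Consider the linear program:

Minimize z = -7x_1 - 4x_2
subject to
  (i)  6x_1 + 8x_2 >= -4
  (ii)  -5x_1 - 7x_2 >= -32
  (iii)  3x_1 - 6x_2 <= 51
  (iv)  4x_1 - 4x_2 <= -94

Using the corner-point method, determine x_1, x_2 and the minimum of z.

Feasible corners and z = -7x_1 - 4x_2:
  (-142, 106) → z = 570
  (-96/7, 137/14) → z = 398/7
  (-265/24, 299/24) → z = 659/24

x_1 = -265/24, x_2 = 299/24, minimum z = 659/24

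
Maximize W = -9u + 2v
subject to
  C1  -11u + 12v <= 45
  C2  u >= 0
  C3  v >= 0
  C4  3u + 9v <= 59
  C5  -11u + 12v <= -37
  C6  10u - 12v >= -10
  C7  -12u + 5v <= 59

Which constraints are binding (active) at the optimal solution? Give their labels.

Extreme points and W = -9u + 2v:
  (59/3, 0) → W = -177
  (37/11, 0) → W = -333/11
  (347/45, 538/135) → W = -8293/135

The maximum is at (37/11, 0). Substituting into each constraint, equality holds for C3 and C5; the remaining constraints have slack.

C3 and C5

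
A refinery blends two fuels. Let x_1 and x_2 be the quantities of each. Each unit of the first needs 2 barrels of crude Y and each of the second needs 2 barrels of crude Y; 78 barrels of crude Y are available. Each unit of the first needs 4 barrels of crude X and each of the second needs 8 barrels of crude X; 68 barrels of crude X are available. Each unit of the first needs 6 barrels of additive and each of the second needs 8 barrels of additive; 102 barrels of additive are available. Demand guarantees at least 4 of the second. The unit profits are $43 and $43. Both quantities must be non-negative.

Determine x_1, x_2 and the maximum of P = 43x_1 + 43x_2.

x_1 = 9, x_2 = 4, maximum P = 559

Vertices and P = 43x_1 + 43x_2:
  (0, 17/2) → P = 731/2
  (0, 4) → P = 172
  (9, 4) → P = 559

The binding constraints are 4x_1 + 8x_2 = 68 and x_2 = 4.
Solving simultaneously gives x_1 = 9, x_2 = 4.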